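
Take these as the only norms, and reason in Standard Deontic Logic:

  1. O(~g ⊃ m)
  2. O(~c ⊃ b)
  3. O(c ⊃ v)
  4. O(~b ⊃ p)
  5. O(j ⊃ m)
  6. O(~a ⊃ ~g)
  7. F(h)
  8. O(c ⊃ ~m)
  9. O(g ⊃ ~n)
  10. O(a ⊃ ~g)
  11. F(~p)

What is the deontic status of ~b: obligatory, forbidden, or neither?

Forbidden

Premises 6 and 10 cover both cases: O(~a ⊃ ~g) and O(a ⊃ ~g). Since ~a ∨ a is a tautology, O(~g) follows.
With premise 1, O(~g ⊃ m), the K-axiom yields O(m).
The contrapositive of premise 8 (O(c ⊃ ~m)) is O(m ⊃ ~c), and O(m) is already established, so O(~c).
Premise 2 is O(~c ⊃ b); since O(~c), deontic closure gives O(b).
Premises 3, 4, 5, 7, 9, 11 do not contribute to this derivation.
Thus O(b), which is F(~b): ~b is forbidden.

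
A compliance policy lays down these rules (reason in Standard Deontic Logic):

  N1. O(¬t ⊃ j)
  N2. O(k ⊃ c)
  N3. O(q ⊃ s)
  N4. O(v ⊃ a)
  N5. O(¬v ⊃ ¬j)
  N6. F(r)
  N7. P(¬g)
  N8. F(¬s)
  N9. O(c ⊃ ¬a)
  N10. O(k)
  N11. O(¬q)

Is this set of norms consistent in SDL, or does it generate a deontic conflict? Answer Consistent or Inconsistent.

Consistent

Premise 3 is O(q ⊃ s); even if O(s) held, inferring O(q) would be affirming the consequent — invalid.
So O(q) is not derivable, and the apparent clash with O(¬q) does not arise.
A world satisfying every obligation exists (e.g. a=false, c=true, g=false, j=false, k=true, q=false, r=false, s=true, t=true, v=false); no atom is both obligatory and forbidden, so the set is consistent.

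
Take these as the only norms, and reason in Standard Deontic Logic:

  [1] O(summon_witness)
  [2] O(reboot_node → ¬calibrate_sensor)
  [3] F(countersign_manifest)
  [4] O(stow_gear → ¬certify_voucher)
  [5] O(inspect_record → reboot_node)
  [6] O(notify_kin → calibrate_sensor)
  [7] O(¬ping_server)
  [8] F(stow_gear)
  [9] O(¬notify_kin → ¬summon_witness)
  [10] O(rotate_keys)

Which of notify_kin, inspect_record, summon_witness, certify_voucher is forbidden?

inspect_record

From premise 1 we have O(summon_witness).
Premise 9 is O(¬notify_kin → ¬summon_witness); contrapositively O(summon_witness → notify_kin). Since O(summon_witness) holds, K gives O(notify_kin).
Applying K to premise 6 (O(notify_kin → calibrate_sensor)) and O(notify_kin) yields O(calibrate_sensor).
The contrapositive of premise 2 (O(reboot_node → ¬calibrate_sensor)) is O(calibrate_sensor → ¬reboot_node), and O(calibrate_sensor) is already established, so O(¬reboot_node).
The contrapositive of premise 5 (O(inspect_record → reboot_node)) is O(¬reboot_node → ¬inspect_record), and O(¬reboot_node) is already established, so O(¬inspect_record).
So O(¬inspect_record) holds, i.e. inspect_record is forbidden. None of the other listed options is forbidden under the premises.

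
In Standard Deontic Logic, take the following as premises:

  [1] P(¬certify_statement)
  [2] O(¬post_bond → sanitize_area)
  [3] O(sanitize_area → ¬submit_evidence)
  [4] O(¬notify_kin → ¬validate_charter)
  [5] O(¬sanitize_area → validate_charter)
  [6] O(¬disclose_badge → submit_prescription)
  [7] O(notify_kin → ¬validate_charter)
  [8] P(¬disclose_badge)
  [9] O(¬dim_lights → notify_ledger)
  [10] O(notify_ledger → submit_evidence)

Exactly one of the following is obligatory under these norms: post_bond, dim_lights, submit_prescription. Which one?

By case analysis on ¬notify_kin: premise 4 gives O(¬notify_kin → ¬validate_charter) and premise 7 gives O(notify_kin → ¬validate_charter), so O(¬validate_charter) either way.
Premise 5, O(¬sanitize_area → validate_charter), contraposes to O(¬validate_charter → sanitize_area); with O(¬validate_charter) we get O(sanitize_area).
From O(sanitize_area) and premise 3, O(sanitize_area → ¬submit_evidence), we obtain O(¬submit_evidence).
The contrapositive of premise 10 (O(notify_ledger → submit_evidence)) is O(¬submit_evidence → ¬notify_ledger), and O(¬submit_evidence) is already established, so O(¬notify_ledger).
Premise 9 is O(¬dim_lights → notify_ledger); contrapositively O(¬notify_ledger → dim_lights). Since O(¬notify_ledger) holds, K gives O(dim_lights).
So O(dim_lights) holds — dim_lights is obligatory. None of the other listed options is made obligatory by any chain of premises.

dim_lights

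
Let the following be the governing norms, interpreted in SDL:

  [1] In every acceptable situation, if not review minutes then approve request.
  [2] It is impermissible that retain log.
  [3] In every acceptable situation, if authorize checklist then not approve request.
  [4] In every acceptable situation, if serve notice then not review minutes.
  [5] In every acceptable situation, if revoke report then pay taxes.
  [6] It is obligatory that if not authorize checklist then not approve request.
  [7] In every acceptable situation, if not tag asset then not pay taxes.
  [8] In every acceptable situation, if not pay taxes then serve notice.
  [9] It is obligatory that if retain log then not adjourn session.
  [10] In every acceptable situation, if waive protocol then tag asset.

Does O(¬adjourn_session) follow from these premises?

No

Premise 9 is O(retain_log → ¬adjourn_session), but O(retain_log) is not derivable from the premises, so it does not yield O(¬adjourn_session).
No other premise forces O(¬adjourn_session). An ideal world satisfying every premise can still have ¬adjourn_session false, so O(¬adjourn_session) is not derivable.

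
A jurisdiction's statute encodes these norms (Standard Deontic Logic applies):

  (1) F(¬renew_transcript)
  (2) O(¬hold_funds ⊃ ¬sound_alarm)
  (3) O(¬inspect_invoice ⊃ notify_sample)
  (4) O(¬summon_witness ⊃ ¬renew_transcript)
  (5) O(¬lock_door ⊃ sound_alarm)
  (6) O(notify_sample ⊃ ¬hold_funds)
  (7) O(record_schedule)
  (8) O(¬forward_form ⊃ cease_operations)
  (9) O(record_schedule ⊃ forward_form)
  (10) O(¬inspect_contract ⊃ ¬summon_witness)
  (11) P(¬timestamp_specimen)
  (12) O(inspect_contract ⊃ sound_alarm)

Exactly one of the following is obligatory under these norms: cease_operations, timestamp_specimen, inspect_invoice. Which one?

inspect_invoice

F(¬renew_transcript) at premise 1 means O(renew_transcript).
Premise 4, O(¬summon_witness ⊃ ¬renew_transcript), contraposes to O(renew_transcript ⊃ summon_witness); with O(renew_transcript) we get O(summon_witness).
Premise 10, O(¬inspect_contract ⊃ ¬summon_witness), contraposes to O(summon_witness ⊃ inspect_contract); with O(summon_witness) we get O(inspect_contract).
Applying K to premise 12 (O(inspect_contract ⊃ sound_alarm)) and O(inspect_contract) yields O(sound_alarm).
The contrapositive of premise 2 (O(¬hold_funds ⊃ ¬sound_alarm)) is O(sound_alarm ⊃ hold_funds), and O(sound_alarm) is already established, so O(hold_funds).
Premise 6, O(notify_sample ⊃ ¬hold_funds), contraposes to O(hold_funds ⊃ ¬notify_sample); with O(hold_funds) we get O(¬notify_sample).
The contrapositive of premise 3 (O(¬inspect_invoice ⊃ notify_sample)) is O(¬notify_sample ⊃ inspect_invoice), and O(¬notify_sample) is already established, so O(inspect_invoice).
So O(inspect_invoice) holds — inspect_invoice is obligatory. None of the other listed options is made obligatory by any chain of premises.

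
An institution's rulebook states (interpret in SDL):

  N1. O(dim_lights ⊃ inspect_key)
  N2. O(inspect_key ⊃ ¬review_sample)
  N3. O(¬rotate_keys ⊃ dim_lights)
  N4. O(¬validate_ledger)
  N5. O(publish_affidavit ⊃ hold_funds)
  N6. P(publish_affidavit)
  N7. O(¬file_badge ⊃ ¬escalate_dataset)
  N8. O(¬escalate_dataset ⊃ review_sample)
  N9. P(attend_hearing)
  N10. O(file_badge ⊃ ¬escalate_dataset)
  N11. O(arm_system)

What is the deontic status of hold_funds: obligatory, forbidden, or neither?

Neither

Premise 5 is O(publish_affidavit ⊃ hold_funds), but O(publish_affidavit) is not derivable from the premises (the permission P(publish_affidavit) asserts only ¬O(¬publish_affidavit), not O(publish_affidavit)), so it does not yield O(hold_funds).
No premise or chain of K-axiom applications forces O(hold_funds), and none forces O(¬hold_funds). So hold_funds is neither obligatory nor forbidden under these norms.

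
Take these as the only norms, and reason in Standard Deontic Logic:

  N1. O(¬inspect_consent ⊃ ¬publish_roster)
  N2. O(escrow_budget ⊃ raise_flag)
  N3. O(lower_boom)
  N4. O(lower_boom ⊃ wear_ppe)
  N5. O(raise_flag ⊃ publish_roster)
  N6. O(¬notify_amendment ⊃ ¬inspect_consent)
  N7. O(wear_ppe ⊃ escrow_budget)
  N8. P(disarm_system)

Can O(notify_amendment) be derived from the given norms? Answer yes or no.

Yes

From premise 3 we have O(lower_boom).
Premise 4 is O(lower_boom ⊃ wear_ppe); since O(lower_boom), deontic closure gives O(wear_ppe).
Applying K to premise 7 (O(wear_ppe ⊃ escrow_budget)) and O(wear_ppe) yields O(escrow_budget).
From O(escrow_budget) and premise 2, O(escrow_budget ⊃ raise_flag), we obtain O(raise_flag).
From O(raise_flag) and premise 5, O(raise_flag ⊃ publish_roster), we obtain O(publish_roster).
Premise 1, O(¬inspect_consent ⊃ ¬publish_roster), contraposes to O(publish_roster ⊃ inspect_consent); with O(publish_roster) we get O(inspect_consent).
Premise 6, O(¬notify_amendment ⊃ ¬inspect_consent), contraposes to O(inspect_consent ⊃ notify_amendment); with O(inspect_consent) we get O(notify_amendment).
Premise 8 does not contribute to this derivation.
So O(notify_amendment) follows.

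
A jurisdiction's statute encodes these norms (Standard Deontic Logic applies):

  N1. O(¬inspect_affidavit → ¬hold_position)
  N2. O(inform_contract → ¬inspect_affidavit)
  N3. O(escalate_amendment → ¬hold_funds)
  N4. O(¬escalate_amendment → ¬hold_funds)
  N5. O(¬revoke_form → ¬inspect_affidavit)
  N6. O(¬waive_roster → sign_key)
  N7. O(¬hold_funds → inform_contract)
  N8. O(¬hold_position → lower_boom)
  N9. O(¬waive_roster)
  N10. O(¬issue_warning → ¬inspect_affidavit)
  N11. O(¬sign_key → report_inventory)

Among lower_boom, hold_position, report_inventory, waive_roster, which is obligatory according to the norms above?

lower_boom

By case analysis on ¬escalate_amendment: premise 4 gives O(¬escalate_amendment → ¬hold_funds) and premise 3 gives O(escalate_amendment → ¬hold_funds), so O(¬hold_funds) either way.
With premise 7, O(¬hold_funds → inform_contract), the K-axiom yields O(inform_contract).
Applying K to premise 2 (O(inform_contract → ¬inspect_affidavit)) and O(inform_contract) yields O(¬inspect_affidavit).
From O(¬inspect_affidavit) and premise 1, O(¬inspect_affidavit → ¬hold_position), we obtain O(¬hold_position).
With premise 8, O(¬hold_position → lower_boom), the K-axiom yields O(lower_boom).
So O(lower_boom) holds — lower_boom is obligatory. None of the other listed options is made obligatory by any chain of premises.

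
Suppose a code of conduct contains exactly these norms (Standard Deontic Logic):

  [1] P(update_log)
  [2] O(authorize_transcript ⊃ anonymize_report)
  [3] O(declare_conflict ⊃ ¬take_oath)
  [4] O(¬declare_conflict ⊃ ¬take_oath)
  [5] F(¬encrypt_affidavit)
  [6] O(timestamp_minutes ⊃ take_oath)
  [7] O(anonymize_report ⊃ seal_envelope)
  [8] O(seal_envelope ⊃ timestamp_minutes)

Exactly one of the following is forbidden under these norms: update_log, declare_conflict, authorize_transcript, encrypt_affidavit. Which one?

authorize_transcript

Premises 3 and 4 are O(declare_conflict ⊃ ¬take_oath) and O(¬declare_conflict ⊃ ¬take_oath); every ideal world satisfies declare_conflict or ¬declare_conflict, so in either case ¬take_oath holds — hence O(¬take_oath).
Premise 6, O(timestamp_minutes ⊃ take_oath), contraposes to O(¬take_oath ⊃ ¬timestamp_minutes); with O(¬take_oath) we get O(¬timestamp_minutes).
Premise 8, O(seal_envelope ⊃ timestamp_minutes), contraposes to O(¬timestamp_minutes ⊃ ¬seal_envelope); with O(¬timestamp_minutes) we get O(¬seal_envelope).
The contrapositive of premise 7 (O(anonymize_report ⊃ seal_envelope)) is O(¬seal_envelope ⊃ ¬anonymize_report), and O(¬seal_envelope) is already established, so O(¬anonymize_report).
Premise 2 is O(authorize_transcript ⊃ anonymize_report); contrapositively O(¬anonymize_report ⊃ ¬authorize_transcript). Since O(¬anonymize_report) holds, K gives O(¬authorize_transcript).
So O(¬authorize_transcript) holds, i.e. authorize_transcript is forbidden. None of the other listed options is forbidden under the premises.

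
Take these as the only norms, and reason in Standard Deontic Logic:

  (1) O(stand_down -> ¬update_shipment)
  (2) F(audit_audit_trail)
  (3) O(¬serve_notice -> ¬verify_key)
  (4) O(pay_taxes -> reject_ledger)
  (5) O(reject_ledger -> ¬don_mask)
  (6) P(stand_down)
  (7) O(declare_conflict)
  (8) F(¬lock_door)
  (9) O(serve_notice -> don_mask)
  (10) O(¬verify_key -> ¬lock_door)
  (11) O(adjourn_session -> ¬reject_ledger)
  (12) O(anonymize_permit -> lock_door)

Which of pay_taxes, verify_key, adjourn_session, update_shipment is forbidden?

Premise 8 is F(¬lock_door), i.e. O(lock_door).
Premise 10, O(¬verify_key -> ¬lock_door), contraposes to O(lock_door -> verify_key); with O(lock_door) we get O(verify_key).
Premise 3 is O(¬serve_notice -> ¬verify_key); contrapositively O(verify_key -> serve_notice). Since O(verify_key) holds, K gives O(serve_notice).
Premise 9 is O(serve_notice -> don_mask); since O(serve_notice), deontic closure gives O(don_mask).
Premise 5, O(reject_ledger -> ¬don_mask), contraposes to O(don_mask -> ¬reject_ledger); with O(don_mask) we get O(¬reject_ledger).
The contrapositive of premise 4 (O(pay_taxes -> reject_ledger)) is O(¬reject_ledger -> ¬pay_taxes), and O(¬reject_ledger) is already established, so O(¬pay_taxes).
So O(¬pay_taxes) holds, i.e. pay_taxes is forbidden. None of the other listed options is forbidden under the premises.

pay_taxes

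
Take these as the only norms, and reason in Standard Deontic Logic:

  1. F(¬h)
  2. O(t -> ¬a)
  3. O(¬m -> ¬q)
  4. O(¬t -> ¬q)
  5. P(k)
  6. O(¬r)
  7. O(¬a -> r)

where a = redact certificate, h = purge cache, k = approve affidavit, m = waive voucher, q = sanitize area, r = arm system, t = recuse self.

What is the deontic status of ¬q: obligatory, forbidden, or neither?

Obligatory

Premise 6 gives O(¬r).
Premise 7, O(¬a -> r), contraposes to O(¬r -> a); with O(¬r) we get O(a).
The contrapositive of premise 2 (O(t -> ¬a)) is O(a -> ¬t), and O(a) is already established, so O(¬t).
With premise 4, O(¬t -> ¬q), the K-axiom yields O(¬q).
Premises 1, 3, 5 do not contribute to this derivation.
Hence ¬q is obligatory.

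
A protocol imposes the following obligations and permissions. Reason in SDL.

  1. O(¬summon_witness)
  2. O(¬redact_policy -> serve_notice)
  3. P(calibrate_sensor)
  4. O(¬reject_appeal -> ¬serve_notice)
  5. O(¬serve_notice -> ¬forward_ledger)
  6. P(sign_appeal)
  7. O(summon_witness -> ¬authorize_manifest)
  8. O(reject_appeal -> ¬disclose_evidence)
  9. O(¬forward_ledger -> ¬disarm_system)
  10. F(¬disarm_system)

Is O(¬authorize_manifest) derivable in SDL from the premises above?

No

Premise 7 is O(summon_witness -> ¬authorize_manifest), but O(summon_witness) is not derivable from the premises, so it does not yield O(¬authorize_manifest).
No other premise forces O(¬authorize_manifest). An ideal world satisfying every premise can still have ¬authorize_manifest false, so O(¬authorize_manifest) is not derivable.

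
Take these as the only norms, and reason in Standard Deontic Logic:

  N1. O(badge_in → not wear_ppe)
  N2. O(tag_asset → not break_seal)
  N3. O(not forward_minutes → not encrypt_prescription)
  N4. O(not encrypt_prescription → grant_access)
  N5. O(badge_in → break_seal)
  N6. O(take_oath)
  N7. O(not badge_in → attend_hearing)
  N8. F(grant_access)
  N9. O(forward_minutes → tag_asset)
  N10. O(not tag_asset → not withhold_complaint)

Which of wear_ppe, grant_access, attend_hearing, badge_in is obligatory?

attend_hearing

F(grant_access) at premise 8 means O(not grant_access).
The contrapositive of premise 4 (O(not encrypt_prescription → grant_access)) is O(not grant_access → encrypt_prescription), and O(not grant_access) is already established, so O(encrypt_prescription).
Premise 3 is O(not forward_minutes → not encrypt_prescription); contrapositively O(encrypt_prescription → forward_minutes). Since O(encrypt_prescription) holds, K gives O(forward_minutes).
With premise 9, O(forward_minutes → tag_asset), the K-axiom yields O(tag_asset).
From O(tag_asset) and premise 2, O(tag_asset → not break_seal), we obtain O(not break_seal).
Premise 5 is O(badge_in → break_seal); contrapositively O(not break_seal → not badge_in). Since O(not break_seal) holds, K gives O(not badge_in).
Premise 7 is O(not badge_in → attend_hearing); since O(not badge_in), deontic closure gives O(attend_hearing).
So O(attend_hearing) holds — attend_hearing is obligatory. None of the other listed options is made obligatory by any chain of premises.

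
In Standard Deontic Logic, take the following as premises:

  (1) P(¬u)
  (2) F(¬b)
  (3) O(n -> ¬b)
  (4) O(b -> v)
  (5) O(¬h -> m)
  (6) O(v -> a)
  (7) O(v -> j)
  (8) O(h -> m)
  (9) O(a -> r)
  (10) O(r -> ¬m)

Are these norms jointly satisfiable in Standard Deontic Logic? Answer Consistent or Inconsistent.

Premises 8 and 5 are O(h -> m) and O(¬h -> m); every ideal world satisfies h or ¬h, so in either case m holds — hence O(m).
The contrapositive of premise 10 (O(r -> ¬m)) is O(m -> ¬r), and O(m) is already established, so O(¬r).
The contrapositive of premise 9 (O(a -> r)) is O(¬r -> ¬a), and O(¬r) is already established, so O(¬a).
The contrapositive of premise 6 (O(v -> a)) is O(¬a -> ¬v), and O(¬a) is already established, so O(¬v).
The contrapositive of premise 4 (O(b -> v)) is O(¬v -> ¬b), and O(¬v) is already established, so O(¬b).
But premise 2, F(¬b), means O(b).
We now have both O(¬b) and O(b) — b is simultaneously obligatory and forbidden, violating the D-axiom.

Inconsistent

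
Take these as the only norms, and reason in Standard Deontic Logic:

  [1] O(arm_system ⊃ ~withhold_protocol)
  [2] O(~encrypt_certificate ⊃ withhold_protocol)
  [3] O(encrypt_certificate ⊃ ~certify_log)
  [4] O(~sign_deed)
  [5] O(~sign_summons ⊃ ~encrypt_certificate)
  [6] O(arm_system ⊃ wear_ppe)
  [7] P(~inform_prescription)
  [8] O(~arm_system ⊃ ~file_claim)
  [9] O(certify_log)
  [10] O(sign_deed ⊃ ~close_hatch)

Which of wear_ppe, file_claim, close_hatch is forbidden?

Premise 9 states O(certify_log) outright.
Premise 3 is O(encrypt_certificate ⊃ ~certify_log); contrapositively O(certify_log ⊃ ~encrypt_certificate). Since O(certify_log) holds, K gives O(~encrypt_certificate).
With premise 2, O(~encrypt_certificate ⊃ withhold_protocol), the K-axiom yields O(withhold_protocol).
Premise 1 is O(arm_system ⊃ ~withhold_protocol); contrapositively O(withhold_protocol ⊃ ~arm_system). Since O(withhold_protocol) holds, K gives O(~arm_system).
From O(~arm_system) and premise 8, O(~arm_system ⊃ ~file_claim), we obtain O(~file_claim).
So O(~file_claim) holds, i.e. file_claim is forbidden. None of the other listed options is forbidden under the premises.

file_claim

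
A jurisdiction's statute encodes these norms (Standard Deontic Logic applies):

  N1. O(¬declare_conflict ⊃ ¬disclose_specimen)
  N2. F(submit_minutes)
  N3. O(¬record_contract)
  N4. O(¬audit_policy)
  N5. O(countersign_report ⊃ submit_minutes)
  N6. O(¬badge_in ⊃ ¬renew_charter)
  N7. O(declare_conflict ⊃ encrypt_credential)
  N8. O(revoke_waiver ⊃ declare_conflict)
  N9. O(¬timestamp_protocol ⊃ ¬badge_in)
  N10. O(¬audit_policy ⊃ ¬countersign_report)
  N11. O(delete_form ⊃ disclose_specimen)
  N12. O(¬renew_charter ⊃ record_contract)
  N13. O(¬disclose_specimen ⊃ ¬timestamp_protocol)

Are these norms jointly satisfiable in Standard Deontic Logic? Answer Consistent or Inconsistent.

Premise 5 is O(countersign_report ⊃ submit_minutes), but O(countersign_report) is not derivable from the premises, so it does not yield O(submit_minutes).
So O(submit_minutes) is not derivable, and the apparent clash with O(¬submit_minutes) does not arise.
A world satisfying every obligation exists (e.g. audit_policy=false, badge_in=true, countersign_report=false, declare_conflict=true, delete_form=false, disclose_specimen=true, encrypt_credential=true, record_contract=false, renew_charter=true, revoke_waiver=false, submit_minutes=false, timestamp_protocol=true); no atom is both obligatory and forbidden, so the set is consistent.

Consistent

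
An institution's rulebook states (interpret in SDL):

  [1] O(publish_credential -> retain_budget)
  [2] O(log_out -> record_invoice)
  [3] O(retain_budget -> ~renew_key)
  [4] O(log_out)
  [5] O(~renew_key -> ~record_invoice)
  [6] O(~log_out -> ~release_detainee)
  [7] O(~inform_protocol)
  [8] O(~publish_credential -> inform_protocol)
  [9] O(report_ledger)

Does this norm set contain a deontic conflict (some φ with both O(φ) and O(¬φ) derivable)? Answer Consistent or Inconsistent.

Premise 4 states O(log_out) outright.
Applying K to premise 2 (O(log_out -> record_invoice)) and O(log_out) yields O(record_invoice).
Premise 5 is O(~renew_key -> ~record_invoice); contrapositively O(record_invoice -> renew_key). Since O(record_invoice) holds, K gives O(renew_key).
The contrapositive of premise 3 (O(retain_budget -> ~renew_key)) is O(renew_key -> ~retain_budget), and O(renew_key) is already established, so O(~retain_budget).
Premise 1 is O(publish_credential -> retain_budget); contrapositively O(~retain_budget -> ~publish_credential). Since O(~retain_budget) holds, K gives O(~publish_credential).
With premise 8, O(~publish_credential -> inform_protocol), the K-axiom yields O(inform_protocol).
But premise 7 directly asserts O(~inform_protocol).
We now have both O(inform_protocol) and O(~inform_protocol) — inform_protocol is simultaneously obligatory and forbidden, violating the D-axiom.

Inconsistent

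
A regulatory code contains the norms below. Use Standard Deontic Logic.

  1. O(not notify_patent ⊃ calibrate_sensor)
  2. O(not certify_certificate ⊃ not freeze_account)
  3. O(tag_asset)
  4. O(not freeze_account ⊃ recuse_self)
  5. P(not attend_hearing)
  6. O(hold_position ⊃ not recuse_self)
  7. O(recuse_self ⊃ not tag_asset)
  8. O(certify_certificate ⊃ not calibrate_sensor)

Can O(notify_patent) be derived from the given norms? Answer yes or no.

Yes

From premise 3 we have O(tag_asset).
Premise 7 is O(recuse_self ⊃ not tag_asset); contrapositively O(tag_asset ⊃ not recuse_self). Since O(tag_asset) holds, K gives O(not recuse_self).
Premise 4, O(not freeze_account ⊃ recuse_self), contraposes to O(not recuse_self ⊃ freeze_account); with O(not recuse_self) we get O(freeze_account).
Premise 2, O(not certify_certificate ⊃ not freeze_account), contraposes to O(freeze_account ⊃ certify_certificate); with O(freeze_account) we get O(certify_certificate).
Applying K to premise 8 (O(certify_certificate ⊃ not calibrate_sensor)) and O(certify_certificate) yields O(not calibrate_sensor).
The contrapositive of premise 1 (O(not notify_patent ⊃ calibrate_sensor)) is O(not calibrate_sensor ⊃ notify_patent), and O(not calibrate_sensor) is already established, so O(notify_patent).
Premises 5, 6 do not contribute to this derivation.
So O(notify_patent) follows.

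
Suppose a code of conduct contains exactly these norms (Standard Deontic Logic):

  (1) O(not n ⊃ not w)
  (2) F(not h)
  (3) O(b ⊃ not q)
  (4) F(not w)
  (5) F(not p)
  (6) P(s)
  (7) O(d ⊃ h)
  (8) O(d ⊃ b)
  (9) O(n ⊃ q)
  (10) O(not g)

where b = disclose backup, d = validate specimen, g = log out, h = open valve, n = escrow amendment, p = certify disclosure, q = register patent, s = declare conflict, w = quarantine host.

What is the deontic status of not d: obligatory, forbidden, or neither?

F(not w) at premise 4 means O(w).
Premise 1, O(not n ⊃ not w), contraposes to O(w ⊃ n); with O(w) we get O(n).
With premise 9, O(n ⊃ q), the K-axiom yields O(q).
Premise 3 is O(b ⊃ not q); contrapositively O(q ⊃ not b). Since O(q) holds, K gives O(not b).
The contrapositive of premise 8 (O(d ⊃ b)) is O(not b ⊃ not d), and O(not b) is already established, so O(not d).
Premises 2, 5, 6, 7, 10 do not contribute to this derivation.
Hence not d is obligatory.

Obligatory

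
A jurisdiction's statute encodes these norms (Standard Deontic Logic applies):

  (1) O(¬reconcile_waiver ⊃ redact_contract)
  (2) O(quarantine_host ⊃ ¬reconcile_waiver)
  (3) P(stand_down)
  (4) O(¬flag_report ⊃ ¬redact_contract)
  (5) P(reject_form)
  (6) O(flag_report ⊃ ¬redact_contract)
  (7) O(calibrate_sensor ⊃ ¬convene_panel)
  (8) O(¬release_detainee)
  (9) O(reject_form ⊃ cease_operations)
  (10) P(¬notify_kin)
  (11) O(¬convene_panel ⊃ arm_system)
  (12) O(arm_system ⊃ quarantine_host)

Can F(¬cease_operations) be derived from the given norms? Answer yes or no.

No

Premise 9 is O(reject_form ⊃ cease_operations), but O(reject_form) is not derivable from the premises (the permission P(reject_form) asserts only ¬O(¬reject_form), not O(reject_form)), so it does not yield O(cease_operations).
No other premise forces O(cease_operations). An ideal world satisfying every premise can still have ¬cease_operations true, so F(¬cease_operations) is not derivable.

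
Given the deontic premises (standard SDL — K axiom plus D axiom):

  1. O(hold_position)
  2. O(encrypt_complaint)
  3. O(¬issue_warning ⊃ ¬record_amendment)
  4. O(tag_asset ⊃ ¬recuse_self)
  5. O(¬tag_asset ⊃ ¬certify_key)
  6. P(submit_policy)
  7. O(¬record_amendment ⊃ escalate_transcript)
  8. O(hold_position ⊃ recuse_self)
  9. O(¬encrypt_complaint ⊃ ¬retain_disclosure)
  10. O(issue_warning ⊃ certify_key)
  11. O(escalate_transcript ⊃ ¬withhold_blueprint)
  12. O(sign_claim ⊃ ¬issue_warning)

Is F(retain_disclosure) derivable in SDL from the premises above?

Premise 9 is O(¬encrypt_complaint ⊃ ¬retain_disclosure), but O(¬encrypt_complaint) is not derivable from the premises, so it does not yield O(¬retain_disclosure).
No other premise forces O(¬retain_disclosure). An ideal world satisfying every premise can still have retain_disclosure true, so F(retain_disclosure) is not derivable.

No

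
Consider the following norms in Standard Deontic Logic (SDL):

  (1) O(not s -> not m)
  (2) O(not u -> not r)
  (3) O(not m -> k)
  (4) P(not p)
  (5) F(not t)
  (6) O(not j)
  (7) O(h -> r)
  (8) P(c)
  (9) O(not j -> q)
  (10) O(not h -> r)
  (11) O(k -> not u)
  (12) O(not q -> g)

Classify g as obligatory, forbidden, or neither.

Neither

Premise 12 is O(not q -> g), but O(not q) is not derivable from the premises, so it does not yield O(g).
No premise or chain of K-axiom applications forces O(g), and none forces O(not g). So g is neither obligatory nor forbidden under these norms.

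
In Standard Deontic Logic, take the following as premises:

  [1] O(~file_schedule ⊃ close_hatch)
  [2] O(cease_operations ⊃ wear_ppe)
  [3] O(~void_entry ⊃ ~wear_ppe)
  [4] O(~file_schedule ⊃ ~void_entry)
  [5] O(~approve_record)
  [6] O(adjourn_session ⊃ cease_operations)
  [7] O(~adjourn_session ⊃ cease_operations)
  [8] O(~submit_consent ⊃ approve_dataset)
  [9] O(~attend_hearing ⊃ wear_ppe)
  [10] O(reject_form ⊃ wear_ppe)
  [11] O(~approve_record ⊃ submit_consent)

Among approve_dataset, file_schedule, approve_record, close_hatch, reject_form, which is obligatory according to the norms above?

By case analysis on ~adjourn_session: premise 7 gives O(~adjourn_session ⊃ cease_operations) and premise 6 gives O(adjourn_session ⊃ cease_operations), so O(cease_operations) either way.
Premise 2 is O(cease_operations ⊃ wear_ppe); since O(cease_operations), deontic closure gives O(wear_ppe).
Premise 3, O(~void_entry ⊃ ~wear_ppe), contraposes to O(wear_ppe ⊃ void_entry); with O(wear_ppe) we get O(void_entry).
Premise 4 is O(~file_schedule ⊃ ~void_entry); contrapositively O(void_entry ⊃ file_schedule). Since O(void_entry) holds, K gives O(file_schedule).
So O(file_schedule) holds — file_schedule is obligatory. None of the other listed options is made obligatory by any chain of premises.

file_schedule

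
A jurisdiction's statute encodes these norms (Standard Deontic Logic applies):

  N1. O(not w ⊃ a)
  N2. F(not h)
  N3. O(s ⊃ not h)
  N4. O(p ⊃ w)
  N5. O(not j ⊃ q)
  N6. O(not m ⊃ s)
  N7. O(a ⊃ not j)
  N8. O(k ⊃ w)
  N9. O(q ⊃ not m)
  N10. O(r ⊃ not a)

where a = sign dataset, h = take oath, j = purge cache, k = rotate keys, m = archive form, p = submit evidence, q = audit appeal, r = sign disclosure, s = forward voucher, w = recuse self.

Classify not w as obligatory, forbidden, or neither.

Premise 2, F(not h), is equivalent to O(h).
Premise 3, O(s ⊃ not h), contraposes to O(h ⊃ not s); with O(h) we get O(not s).
Premise 6 is O(not m ⊃ s); contrapositively O(not s ⊃ m). Since O(not s) holds, K gives O(m).
The contrapositive of premise 9 (O(q ⊃ not m)) is O(m ⊃ not q), and O(m) is already established, so O(not q).
The contrapositive of premise 5 (O(not j ⊃ q)) is O(not q ⊃ j), and O(not q) is already established, so O(j).
The contrapositive of premise 7 (O(a ⊃ not j)) is O(j ⊃ not a), and O(j) is already established, so O(not a).
The contrapositive of premise 1 (O(not w ⊃ a)) is O(not a ⊃ w), and O(not a) is already established, so O(w).
Premises 4, 8, 10 do not contribute to this derivation.
Thus O(w), which is F(not w): not w is forbidden.

Forbidden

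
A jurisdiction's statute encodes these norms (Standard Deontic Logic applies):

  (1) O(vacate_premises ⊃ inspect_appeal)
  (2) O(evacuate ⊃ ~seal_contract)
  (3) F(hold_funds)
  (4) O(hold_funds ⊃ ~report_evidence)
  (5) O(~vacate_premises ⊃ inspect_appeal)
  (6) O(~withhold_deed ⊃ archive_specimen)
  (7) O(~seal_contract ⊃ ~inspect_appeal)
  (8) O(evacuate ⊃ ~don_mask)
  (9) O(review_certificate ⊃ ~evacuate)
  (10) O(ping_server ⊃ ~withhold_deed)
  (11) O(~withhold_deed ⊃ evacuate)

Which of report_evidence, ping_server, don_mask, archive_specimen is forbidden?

Premises 5 and 1 cover both cases: O(~vacate_premises ⊃ inspect_appeal) and O(vacate_premises ⊃ inspect_appeal). Since ~vacate_premises ∨ vacate_premises is a tautology, O(inspect_appeal) follows.
Premise 7 is O(~seal_contract ⊃ ~inspect_appeal); contrapositively O(inspect_appeal ⊃ seal_contract). Since O(inspect_appeal) holds, K gives O(seal_contract).
Premise 2 is O(evacuate ⊃ ~seal_contract); contrapositively O(seal_contract ⊃ ~evacuate). Since O(seal_contract) holds, K gives O(~evacuate).
The contrapositive of premise 11 (O(~withhold_deed ⊃ evacuate)) is O(~evacuate ⊃ withhold_deed), and O(~evacuate) is already established, so O(withhold_deed).
Premise 10 is O(ping_server ⊃ ~withhold_deed); contrapositively O(withhold_deed ⊃ ~ping_server). Since O(withhold_deed) holds, K gives O(~ping_server).
So O(~ping_server) holds, i.e. ping_server is forbidden. None of the other listed options is forbidden under the premises.

ping_server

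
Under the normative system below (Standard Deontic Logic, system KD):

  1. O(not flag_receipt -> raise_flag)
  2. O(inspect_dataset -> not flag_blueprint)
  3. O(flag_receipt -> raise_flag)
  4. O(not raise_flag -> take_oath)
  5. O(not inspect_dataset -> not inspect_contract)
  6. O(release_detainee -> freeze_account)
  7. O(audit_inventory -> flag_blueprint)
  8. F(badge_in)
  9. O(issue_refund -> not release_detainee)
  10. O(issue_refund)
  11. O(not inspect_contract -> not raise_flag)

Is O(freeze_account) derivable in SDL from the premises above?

Premise 6 is O(release_detainee -> freeze_account), but O(release_detainee) is not derivable from the premises, so it does not yield O(freeze_account).
No other premise forces O(freeze_account). An ideal world satisfying every premise can still have freeze_account false, so O(freeze_account) is not derivable.

No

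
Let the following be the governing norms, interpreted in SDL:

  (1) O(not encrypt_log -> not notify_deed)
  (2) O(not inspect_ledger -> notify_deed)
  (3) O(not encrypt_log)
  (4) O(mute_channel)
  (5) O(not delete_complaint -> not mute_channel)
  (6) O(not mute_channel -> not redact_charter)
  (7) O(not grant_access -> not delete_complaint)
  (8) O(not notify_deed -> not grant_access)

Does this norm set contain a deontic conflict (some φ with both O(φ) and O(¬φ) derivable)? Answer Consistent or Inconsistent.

Inconsistent

Premise 4 states O(mute_channel) outright.
Premise 5 is O(not delete_complaint -> not mute_channel); contrapositively O(mute_channel -> delete_complaint). Since O(mute_channel) holds, K gives O(delete_complaint).
Premise 7, O(not grant_access -> not delete_complaint), contraposes to O(delete_complaint -> grant_access); with O(delete_complaint) we get O(grant_access).
Premise 8 is O(not notify_deed -> not grant_access); contrapositively O(grant_access -> notify_deed). Since O(grant_access) holds, K gives O(notify_deed).
The contrapositive of premise 1 (O(not encrypt_log -> not notify_deed)) is O(notify_deed -> encrypt_log), and O(notify_deed) is already established, so O(encrypt_log).
Yet premise 3 states O(not encrypt_log).
We now have both O(encrypt_log) and O(not encrypt_log) — encrypt_log is simultaneously obligatory and forbidden, violating the D-axiom.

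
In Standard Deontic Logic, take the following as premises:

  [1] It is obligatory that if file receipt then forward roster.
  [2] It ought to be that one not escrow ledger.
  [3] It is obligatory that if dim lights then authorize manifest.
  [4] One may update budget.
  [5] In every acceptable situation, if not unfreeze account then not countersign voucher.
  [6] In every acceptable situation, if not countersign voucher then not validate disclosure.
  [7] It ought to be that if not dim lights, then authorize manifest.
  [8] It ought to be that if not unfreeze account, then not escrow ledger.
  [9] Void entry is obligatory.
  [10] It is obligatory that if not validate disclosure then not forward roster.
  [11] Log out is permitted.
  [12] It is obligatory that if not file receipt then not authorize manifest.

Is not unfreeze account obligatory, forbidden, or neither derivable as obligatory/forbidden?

Forbidden

Premises 3 and 7 cover both cases: O(dim_lights → authorize_manifest) and O(¬dim_lights → authorize_manifest). Since dim_lights ∨ ¬dim_lights is a tautology, O(authorize_manifest) follows.
The contrapositive of premise 12 (O(¬file_receipt → ¬authorize_manifest)) is O(authorize_manifest → file_receipt), and O(authorize_manifest) is already established, so O(file_receipt).
With premise 1, O(file_receipt → forward_roster), the K-axiom yields O(forward_roster).
Premise 10 is O(¬validate_disclosure → ¬forward_roster); contrapositively O(forward_roster → validate_disclosure). Since O(forward_roster) holds, K gives O(validate_disclosure).
Premise 6, O(¬countersign_voucher → ¬validate_disclosure), contraposes to O(validate_disclosure → countersign_voucher); with O(validate_disclosure) we get O(countersign_voucher).
Premise 5, O(¬unfreeze_account → ¬countersign_voucher), contraposes to O(countersign_voucher → unfreeze_account); with O(countersign_voucher) we get O(unfreeze_account).
Premises 2, 4, 8, 9, 11 do not contribute to this derivation.
Thus O(unfreeze_account), which is F(¬unfreeze_account): ¬unfreeze_account is forbidden.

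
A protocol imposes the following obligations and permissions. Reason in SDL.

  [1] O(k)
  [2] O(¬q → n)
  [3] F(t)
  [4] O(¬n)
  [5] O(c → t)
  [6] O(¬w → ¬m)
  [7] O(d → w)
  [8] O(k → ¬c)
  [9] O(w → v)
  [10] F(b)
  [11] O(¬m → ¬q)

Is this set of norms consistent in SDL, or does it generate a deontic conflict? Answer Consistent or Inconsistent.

Consistent

Premise 5 is O(c → t), but O(c) is not derivable from the premises, so it does not yield O(t).
So O(t) is not derivable, and the apparent clash with O(¬t) does not arise.
A world satisfying every obligation exists (e.g. b=false, c=false, d=false, k=true, m=true, n=false, q=true, t=false, v=true, w=true); no atom is both obligatory and forbidden, so the set is consistent.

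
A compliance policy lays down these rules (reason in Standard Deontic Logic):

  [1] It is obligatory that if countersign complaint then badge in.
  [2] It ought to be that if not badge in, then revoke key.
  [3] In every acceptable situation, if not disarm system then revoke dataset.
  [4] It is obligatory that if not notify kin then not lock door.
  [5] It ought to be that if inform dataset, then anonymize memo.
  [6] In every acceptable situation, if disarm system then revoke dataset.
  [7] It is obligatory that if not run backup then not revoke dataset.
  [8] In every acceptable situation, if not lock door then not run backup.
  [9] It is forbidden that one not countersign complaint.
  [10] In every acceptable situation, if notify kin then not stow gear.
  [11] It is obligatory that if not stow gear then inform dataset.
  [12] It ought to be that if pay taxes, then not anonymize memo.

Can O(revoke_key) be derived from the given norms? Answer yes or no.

No

Premise 2 is O(¬badge_in → revoke_key), but O(¬badge_in) is not derivable from the premises, so it does not yield O(revoke_key).
No other premise forces O(revoke_key). An ideal world satisfying every premise can still have revoke_key false, so O(revoke_key) is not derivable.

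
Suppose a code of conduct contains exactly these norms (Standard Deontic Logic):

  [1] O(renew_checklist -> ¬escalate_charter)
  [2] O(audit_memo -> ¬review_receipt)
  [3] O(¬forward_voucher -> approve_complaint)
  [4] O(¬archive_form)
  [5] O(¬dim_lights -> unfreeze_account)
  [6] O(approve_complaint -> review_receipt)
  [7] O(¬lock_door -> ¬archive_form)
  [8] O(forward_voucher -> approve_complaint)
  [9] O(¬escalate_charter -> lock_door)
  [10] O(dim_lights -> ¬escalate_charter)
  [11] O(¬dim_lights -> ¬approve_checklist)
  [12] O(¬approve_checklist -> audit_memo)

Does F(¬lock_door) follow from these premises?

Yes

By case analysis on ¬forward_voucher: premise 3 gives O(¬forward_voucher -> approve_complaint) and premise 8 gives O(forward_voucher -> approve_complaint), so O(approve_complaint) either way.
With premise 6, O(approve_complaint -> review_receipt), the K-axiom yields O(review_receipt).
The contrapositive of premise 2 (O(audit_memo -> ¬review_receipt)) is O(review_receipt -> ¬audit_memo), and O(review_receipt) is already established, so O(¬audit_memo).
The contrapositive of premise 12 (O(¬approve_checklist -> audit_memo)) is O(¬audit_memo -> approve_checklist), and O(¬audit_memo) is already established, so O(approve_checklist).
Premise 11 is O(¬dim_lights -> ¬approve_checklist); contrapositively O(approve_checklist -> dim_lights). Since O(approve_checklist) holds, K gives O(dim_lights).
With premise 10, O(dim_lights -> ¬escalate_charter), the K-axiom yields O(¬escalate_charter).
From O(¬escalate_charter) and premise 9, O(¬escalate_charter -> lock_door), we obtain O(lock_door).
Premises 1, 4, 5, 7 do not contribute to this derivation.
So O(lock_door) holds, i.e. F(¬lock_door). The claim follows.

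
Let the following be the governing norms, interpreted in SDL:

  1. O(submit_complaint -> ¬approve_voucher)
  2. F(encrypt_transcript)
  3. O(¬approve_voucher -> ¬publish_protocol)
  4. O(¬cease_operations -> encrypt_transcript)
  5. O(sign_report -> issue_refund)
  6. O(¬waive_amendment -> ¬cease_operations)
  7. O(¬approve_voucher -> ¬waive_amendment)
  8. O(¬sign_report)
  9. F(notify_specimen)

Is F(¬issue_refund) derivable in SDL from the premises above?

No

Premise 5 is O(sign_report -> issue_refund), but O(sign_report) is not derivable from the premises, so it does not yield O(issue_refund).
No other premise forces O(issue_refund). An ideal world satisfying every premise can still have ¬issue_refund true, so F(¬issue_refund) is not derivable.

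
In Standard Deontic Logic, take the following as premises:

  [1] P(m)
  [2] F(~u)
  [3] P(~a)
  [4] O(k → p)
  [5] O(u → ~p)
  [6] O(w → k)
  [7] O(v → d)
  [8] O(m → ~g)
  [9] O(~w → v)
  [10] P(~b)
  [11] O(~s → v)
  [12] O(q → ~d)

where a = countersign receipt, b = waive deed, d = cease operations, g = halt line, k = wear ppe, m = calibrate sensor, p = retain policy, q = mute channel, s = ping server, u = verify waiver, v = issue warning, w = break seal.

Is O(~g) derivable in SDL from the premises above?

No

Premise 8 is O(m → ~g), but O(m) is not derivable from the premises (the permission P(m) asserts only ~O(~m), not O(m)), so it does not yield O(~g).
No other premise forces O(~g). An ideal world satisfying every premise can still have ~g false, so O(~g) is not derivable.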